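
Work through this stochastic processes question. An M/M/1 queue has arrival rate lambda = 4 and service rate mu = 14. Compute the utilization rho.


rho = lambda/mu
= 4/14
= 0.2857

0.2857


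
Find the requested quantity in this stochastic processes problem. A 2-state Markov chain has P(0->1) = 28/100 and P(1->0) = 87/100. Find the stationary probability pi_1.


Stationary distribution: pi_0 = p10/(p01+p10), pi_1 = p01/(p01+p10)
p01 = 0.2800, p10 = 0.8700
pi_1 = 0.2435

0.2435


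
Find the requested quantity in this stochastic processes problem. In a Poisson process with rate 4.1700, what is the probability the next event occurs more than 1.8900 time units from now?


P(X > t) = exp(-lambda * t)
= exp(-4.1700 * 1.8900)
= exp(-7.8813) = 3.7774e-04

3.7774e-04


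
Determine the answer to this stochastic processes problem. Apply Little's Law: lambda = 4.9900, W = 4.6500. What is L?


Little's Law: L = lambda * W
= 4.9900 * 4.6500
= 23.2035

23.2035


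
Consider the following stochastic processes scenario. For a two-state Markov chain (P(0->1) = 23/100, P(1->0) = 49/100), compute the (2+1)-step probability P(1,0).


P^3 = P^2 * P^1
Computing via matrix multiplication of the transition matrix.
Entry (1,0) of P^3 = 0.6656

0.6656


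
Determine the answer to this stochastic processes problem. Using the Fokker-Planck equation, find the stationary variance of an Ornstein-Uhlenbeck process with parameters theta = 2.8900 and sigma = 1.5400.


Stationary variance = sigma^2 / (2*theta)
= 1.5400^2 / (2*2.8900)
= 2.3716 / 5.7800
= 0.4103

0.4103


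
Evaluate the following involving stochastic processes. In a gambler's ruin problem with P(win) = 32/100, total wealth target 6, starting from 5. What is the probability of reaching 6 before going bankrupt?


Gambler's ruin formula:
r = q/p = 0.6800/0.3200 = 2.1250
P(win) = (1 - r^i)/(1 - r^N)
= (1 - 2.1250^5)/(1 - 2.1250^6)
= 0.4648

0.4648


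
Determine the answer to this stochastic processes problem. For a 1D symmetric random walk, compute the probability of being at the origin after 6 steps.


P(S(6) = 0) = C(6,3) / 4^3
= 20 / 64
= 0.3125

0.3125


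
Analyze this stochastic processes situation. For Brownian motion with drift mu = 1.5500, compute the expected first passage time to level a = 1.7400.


Expected first passage time = a/mu
= 1.7400/1.5500
= 1.1226

1.1226


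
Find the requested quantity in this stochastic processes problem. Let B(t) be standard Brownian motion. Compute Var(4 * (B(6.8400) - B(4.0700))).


Var(alpha*(B(t)-B(s))) = alpha^2 * (t-s)
= 4^2 * (6.8400 - 4.0700)
= 16 * 2.7700
= 44.3200

44.3200


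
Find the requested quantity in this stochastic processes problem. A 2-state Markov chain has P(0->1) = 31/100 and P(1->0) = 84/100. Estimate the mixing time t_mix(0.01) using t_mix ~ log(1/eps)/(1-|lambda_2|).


lambda_2 = |1 - p01 - p10| = |1 - 0.3100 - 0.8400| = 0.1500
t_mix ~ log(1/eps)/(1 - |lambda_2|)
= log(100)/(1 - 0.1500) = 4.6052/0.8500
= 5.4178

5.4178


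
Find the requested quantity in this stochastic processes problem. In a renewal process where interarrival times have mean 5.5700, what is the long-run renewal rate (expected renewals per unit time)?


Long-run renewal rate = 1/E(X)
= 1/5.5700
= 0.1795

0.1795


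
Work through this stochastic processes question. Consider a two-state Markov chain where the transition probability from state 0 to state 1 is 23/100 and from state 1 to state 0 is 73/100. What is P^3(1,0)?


Computing P^3 by matrix multiplication.
P = [[0.7700, 0.2300], [0.7300, 0.2700]]
After raising P to the power 3:
P^3(1,0) = 0.7604

0.7604


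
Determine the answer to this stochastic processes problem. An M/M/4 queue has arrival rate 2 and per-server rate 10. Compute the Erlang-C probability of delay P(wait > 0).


a = lambda/mu = 0.2000
rho = a/c = 0.0500
Erlang-C formula applied:
C(c,a) = 5.7455e-05

5.7455e-05


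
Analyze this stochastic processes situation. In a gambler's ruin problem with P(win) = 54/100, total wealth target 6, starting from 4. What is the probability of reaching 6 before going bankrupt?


Gambler's ruin formula:
r = q/p = 0.4600/0.5400 = 0.8519
P(win) = (1 - r^i)/(1 - r^N)
= (1 - 0.8519^4)/(1 - 0.8519^6)
= 0.7662

0.7662


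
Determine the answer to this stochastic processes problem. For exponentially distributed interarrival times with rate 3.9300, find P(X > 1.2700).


P(X > t) = exp(-lambda * t)
= exp(-3.9300 * 1.2700)
= exp(-4.9911) = 0.0068

0.0068


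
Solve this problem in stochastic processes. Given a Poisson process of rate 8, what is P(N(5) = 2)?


P(N(t)=k) = (lambda*t)^k * exp(-lambda*t) / k!
lambda*t = 40
= 40^2 * exp(-40) / 2!
= 1600 * 4.2484e-18 / 2
= 3.3987e-15

3.3987e-15


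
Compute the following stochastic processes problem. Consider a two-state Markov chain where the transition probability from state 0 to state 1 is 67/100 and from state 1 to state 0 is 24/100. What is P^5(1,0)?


Computing P^5 by matrix multiplication.
P = [[0.3300, 0.6700], [0.2400, 0.7600]]
After raising P to the power 5:
P^5(1,0) = 0.2637

0.2637


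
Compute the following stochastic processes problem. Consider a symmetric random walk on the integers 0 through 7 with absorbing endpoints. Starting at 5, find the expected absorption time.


For symmetric RW on 0,...,N with absorbing barriers, E(i) = i*(N-i)
E(5) = 5 * 2 = 10

10


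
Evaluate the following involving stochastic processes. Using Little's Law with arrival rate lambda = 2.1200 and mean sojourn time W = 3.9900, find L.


Little's Law: L = lambda * W
= 2.1200 * 3.9900
= 8.4588

8.4588


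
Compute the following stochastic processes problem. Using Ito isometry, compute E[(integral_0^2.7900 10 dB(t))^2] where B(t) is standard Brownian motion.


By Ito isometry: E[(int f dB)^2] = int f^2 dt
= 10^2 * 2.7900
= 100 * 2.7900 = 279.0000

279.0000


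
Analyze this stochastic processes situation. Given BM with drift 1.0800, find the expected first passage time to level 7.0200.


Expected first passage time = a/mu
= 7.0200/1.0800
= 6.5000

6.5000


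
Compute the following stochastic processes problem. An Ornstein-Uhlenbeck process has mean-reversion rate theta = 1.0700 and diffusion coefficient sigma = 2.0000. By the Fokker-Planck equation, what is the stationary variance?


Stationary variance = sigma^2 / (2*theta)
= 2.0000^2 / (2*1.0700)
= 4.0000 / 2.1400
= 1.8692

1.8692


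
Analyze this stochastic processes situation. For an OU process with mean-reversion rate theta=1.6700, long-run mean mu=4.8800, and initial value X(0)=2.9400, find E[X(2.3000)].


E[X(t)] = mu + (X(0) - mu)*exp(-theta*t)
= 4.8800 + (2.9400 - 4.8800)*exp(-1.6700*2.3000)
= 4.8800 + -1.9400 * 0.0215
= 4.8383

4.8383


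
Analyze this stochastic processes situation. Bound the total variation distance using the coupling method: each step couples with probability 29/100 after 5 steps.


TV distance bound <= (1-delta)^n
= (1 - 0.2900)^5
= 0.7100^5
= 0.1804

0.1804


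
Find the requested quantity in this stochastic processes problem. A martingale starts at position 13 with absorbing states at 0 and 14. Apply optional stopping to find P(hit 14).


By optional stopping theorem: E(M at tau) = M(0) = 13
P(hit 14)*14 + P(hit 0)*0 = 13
P(hit 14) = (13 - 0)/(14 - 0) = 13/14 = 0.9286

0.9286


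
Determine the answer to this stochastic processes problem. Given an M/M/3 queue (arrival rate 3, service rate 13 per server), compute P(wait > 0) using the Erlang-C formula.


a = lambda/mu = 0.2308
rho = a/c = 0.0769
Erlang-C formula applied:
C(c,a) = 0.0018

0.0018


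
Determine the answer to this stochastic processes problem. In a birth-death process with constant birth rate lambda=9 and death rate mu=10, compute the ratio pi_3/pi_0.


For birth-death process, pi_n/pi_0 = (lambda/mu)^n
= (9/10)^3
= 0.7290

0.7290


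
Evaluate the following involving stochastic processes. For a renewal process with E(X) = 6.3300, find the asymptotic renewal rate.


Long-run renewal rate = 1/E(X)
= 1/6.3300
= 0.1580

0.1580


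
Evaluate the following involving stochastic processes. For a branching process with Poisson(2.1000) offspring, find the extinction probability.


Since mu = 2.1000 > 1, extinction prob q < 1.
Solve s = exp(mu*(s-1)) iteratively.
q = 0.1779

0.1779


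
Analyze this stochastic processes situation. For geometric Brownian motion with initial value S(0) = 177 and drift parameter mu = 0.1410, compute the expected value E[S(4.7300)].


E[S(t)] = S(0) * exp(mu * t)
= 177 * exp(0.1410 * 4.7300)
= 177 * 1.9482
= 344.8397

344.8397


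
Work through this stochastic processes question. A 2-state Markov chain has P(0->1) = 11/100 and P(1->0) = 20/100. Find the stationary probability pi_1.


Stationary distribution: pi_0 = p10/(p01+p10), pi_1 = p01/(p01+p10)
p01 = 0.1100, p10 = 0.2000
pi_1 = 0.3548

0.3548


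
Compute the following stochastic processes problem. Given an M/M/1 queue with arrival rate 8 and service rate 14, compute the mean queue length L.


rho = 8/14 = 0.5714
L = rho/(1-rho)
= 0.5714/0.4286
= 1.3333

1.3333


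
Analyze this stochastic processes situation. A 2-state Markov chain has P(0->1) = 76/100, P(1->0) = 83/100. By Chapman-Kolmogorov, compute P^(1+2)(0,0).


P^3 = P^1 * P^2
Computing via matrix multiplication of the transition matrix.
Entry (0,0) of P^3 = 0.4238

0.4238


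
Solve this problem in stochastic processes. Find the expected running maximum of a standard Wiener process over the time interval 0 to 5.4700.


E(max B(s)) = sqrt(2t/pi)
= sqrt(2*5.4700/pi)
= sqrt(3.4823)
= 1.8661

1.8661


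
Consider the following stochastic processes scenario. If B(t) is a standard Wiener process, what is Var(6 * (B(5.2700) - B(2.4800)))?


Var(alpha*(B(t)-B(s))) = alpha^2 * (t-s)
= 6^2 * (5.2700 - 2.4800)
= 36 * 2.7900
= 100.4400

100.4400


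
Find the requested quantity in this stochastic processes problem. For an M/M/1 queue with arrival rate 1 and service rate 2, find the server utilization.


rho = lambda/mu
= 1/2
= 0.5000

0.5000


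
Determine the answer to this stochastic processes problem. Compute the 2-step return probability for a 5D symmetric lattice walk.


P(return in 2 steps) = P(reverse first step) = 1/(2d)
= 1/10
= 0.1000

0.1000


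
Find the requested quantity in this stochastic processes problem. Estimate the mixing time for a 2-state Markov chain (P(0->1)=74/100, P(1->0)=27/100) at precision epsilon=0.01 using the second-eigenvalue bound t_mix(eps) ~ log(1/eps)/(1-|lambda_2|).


lambda_2 = |1 - p01 - p10| = |1 - 0.7400 - 0.2700| = 0.0100
t_mix ~ log(1/eps)/(1 - |lambda_2|)
= log(100)/(1 - 0.0100) = 4.6052/0.9900
= 4.6517

4.6517


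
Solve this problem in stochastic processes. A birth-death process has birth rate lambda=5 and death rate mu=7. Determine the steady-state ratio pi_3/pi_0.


For birth-death process, pi_n/pi_0 = (lambda/mu)^n
= (5/7)^3
= 0.3644

0.3644


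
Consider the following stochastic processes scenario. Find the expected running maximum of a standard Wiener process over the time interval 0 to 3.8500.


E(max B(s)) = sqrt(2t/pi)
= sqrt(2*3.8500/pi)
= sqrt(2.4510)
= 1.5656

1.5656


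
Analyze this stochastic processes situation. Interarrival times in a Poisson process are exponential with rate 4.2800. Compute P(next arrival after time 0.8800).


P(X > t) = exp(-lambda * t)
= exp(-4.2800 * 0.8800)
= exp(-3.7664) = 0.0231

0.0231


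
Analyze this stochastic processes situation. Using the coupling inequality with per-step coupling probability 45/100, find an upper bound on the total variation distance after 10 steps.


TV distance bound <= (1-delta)^n
= (1 - 0.4500)^10
= 0.5500^10
= 0.0025

0.0025


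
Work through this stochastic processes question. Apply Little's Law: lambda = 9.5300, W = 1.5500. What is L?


Little's Law: L = lambda * W
= 9.5300 * 1.5500
= 14.7715

14.7715


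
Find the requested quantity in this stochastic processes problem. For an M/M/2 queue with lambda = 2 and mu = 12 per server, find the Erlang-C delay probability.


a = lambda/mu = 0.1667
rho = a/c = 0.0833
Erlang-C formula applied:
C(c,a) = 0.0128

0.0128


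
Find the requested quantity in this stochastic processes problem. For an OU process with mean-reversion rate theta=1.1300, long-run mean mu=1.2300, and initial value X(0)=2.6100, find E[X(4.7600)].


E[X(t)] = mu + (X(0) - mu)*exp(-theta*t)
= 1.2300 + (2.6100 - 1.2300)*exp(-1.1300*4.7600)
= 1.2300 + 1.3800 * 0.0046
= 1.2364

1.2364


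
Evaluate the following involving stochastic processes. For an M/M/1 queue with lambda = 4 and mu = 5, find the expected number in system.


rho = 4/5 = 0.8000
L = rho/(1-rho)
= 0.8000/0.2000
= 4.0000

4.0000


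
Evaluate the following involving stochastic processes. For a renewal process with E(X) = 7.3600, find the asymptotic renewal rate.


Long-run renewal rate = 1/E(X)
= 1/7.3600
= 0.1359

0.1359


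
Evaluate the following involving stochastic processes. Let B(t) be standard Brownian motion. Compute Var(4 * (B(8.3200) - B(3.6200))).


Var(alpha*(B(t)-B(s))) = alpha^2 * (t-s)
= 4^2 * (8.3200 - 3.6200)
= 16 * 4.7000
= 75.2000

75.2000


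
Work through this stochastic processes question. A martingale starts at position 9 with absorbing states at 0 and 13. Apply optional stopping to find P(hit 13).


By optional stopping theorem: E(M at tau) = M(0) = 9
P(hit 13)*13 + P(hit 0)*0 = 9
P(hit 13) = (9 - 0)/(13 - 0) = 9/13 = 0.6923

0.6923


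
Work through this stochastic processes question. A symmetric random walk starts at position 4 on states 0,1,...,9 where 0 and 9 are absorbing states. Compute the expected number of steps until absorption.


For symmetric RW on 0,...,N with absorbing barriers, E(i) = i*(N-i)
E(4) = 4 * 5 = 20

20


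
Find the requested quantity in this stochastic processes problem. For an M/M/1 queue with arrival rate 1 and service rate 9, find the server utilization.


rho = lambda/mu
= 1/9
= 0.1111

0.1111


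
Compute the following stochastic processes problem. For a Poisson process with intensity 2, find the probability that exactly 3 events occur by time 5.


P(N(t)=k) = (lambda*t)^k * exp(-lambda*t) / k!
lambda*t = 10
= 10^3 * exp(-10) / 3!
= 1000 * 4.5400e-05 / 6
= 0.0076

0.0076


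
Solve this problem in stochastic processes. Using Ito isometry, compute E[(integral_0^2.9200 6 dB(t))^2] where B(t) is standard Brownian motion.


By Ito isometry: E[(int f dB)^2] = int f^2 dt
= 6^2 * 2.9200
= 36 * 2.9200 = 105.1200

105.1200


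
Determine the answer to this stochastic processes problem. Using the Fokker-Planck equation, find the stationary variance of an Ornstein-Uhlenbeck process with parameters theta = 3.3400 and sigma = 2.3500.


Stationary variance = sigma^2 / (2*theta)
= 2.3500^2 / (2*3.3400)
= 5.5225 / 6.6800
= 0.8267

0.8267


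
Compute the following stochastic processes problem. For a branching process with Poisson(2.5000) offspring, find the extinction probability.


Since mu = 2.5000 > 1, extinction prob q < 1.
Solve s = exp(mu*(s-1)) iteratively.
q = 0.1074

0.1074


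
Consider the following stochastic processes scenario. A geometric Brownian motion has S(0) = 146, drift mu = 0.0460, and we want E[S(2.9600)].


E[S(t)] = S(0) * exp(mu * t)
= 146 * exp(0.0460 * 2.9600)
= 146 * 1.1459
= 167.2963

167.2963


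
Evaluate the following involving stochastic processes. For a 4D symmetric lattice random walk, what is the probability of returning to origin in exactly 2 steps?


P(return in 2 steps) = P(reverse first step) = 1/(2d)
= 1/8
= 0.1250

0.1250


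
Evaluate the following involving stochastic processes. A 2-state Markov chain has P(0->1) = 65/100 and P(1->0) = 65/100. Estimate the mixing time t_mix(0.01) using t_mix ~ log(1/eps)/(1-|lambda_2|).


lambda_2 = |1 - p01 - p10| = |1 - 0.6500 - 0.6500| = 0.3000
t_mix ~ log(1/eps)/(1 - |lambda_2|)
= log(100)/(1 - 0.3000) = 4.6052/0.7000
= 6.5788

6.5788


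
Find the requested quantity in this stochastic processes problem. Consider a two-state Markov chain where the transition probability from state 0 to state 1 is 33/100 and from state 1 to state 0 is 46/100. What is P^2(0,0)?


Computing P^2 by matrix multiplication.
P = [[0.6700, 0.3300], [0.4600, 0.5400]]
After raising P to the power 2:
P^2(0,0) = 0.6007

0.6007


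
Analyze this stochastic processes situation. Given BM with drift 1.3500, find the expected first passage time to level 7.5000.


Expected first passage time = a/mu
= 7.5000/1.3500
= 5.5556

5.5556


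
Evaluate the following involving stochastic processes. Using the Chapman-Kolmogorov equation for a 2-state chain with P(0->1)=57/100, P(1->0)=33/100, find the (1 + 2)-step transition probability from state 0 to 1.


P^3 = P^1 * P^2
Computing via matrix multiplication of the transition matrix.
Entry (0,1) of P^3 = 0.6327

0.6327


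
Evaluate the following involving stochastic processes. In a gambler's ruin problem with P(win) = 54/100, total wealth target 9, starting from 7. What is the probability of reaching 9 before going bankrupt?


Gambler's ruin formula:
r = q/p = 0.4600/0.5400 = 0.8519
P(win) = (1 - r^i)/(1 - r^N)
= (1 - 0.8519^7)/(1 - 0.8519^9)
= 0.8831

0.8831


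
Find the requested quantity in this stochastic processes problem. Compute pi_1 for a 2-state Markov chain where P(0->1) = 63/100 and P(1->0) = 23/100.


Stationary distribution: pi_0 = p10/(p01+p10), pi_1 = p01/(p01+p10)
p01 = 0.6300, p10 = 0.2300
pi_1 = 0.7326

0.7326


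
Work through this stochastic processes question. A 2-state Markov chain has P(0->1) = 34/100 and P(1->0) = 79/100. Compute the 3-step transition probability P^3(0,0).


Computing P^3 by matrix multiplication.
P = [[0.6600, 0.3400], [0.7900, 0.2100]]
After raising P to the power 3:
P^3(0,0) = 0.6985

0.6985


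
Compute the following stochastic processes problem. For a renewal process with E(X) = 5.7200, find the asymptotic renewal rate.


Long-run renewal rate = 1/E(X)
= 1/5.7200
= 0.1748

0.1748


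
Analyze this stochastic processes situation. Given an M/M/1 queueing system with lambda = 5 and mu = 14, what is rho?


rho = lambda/mu
= 5/14
= 0.3571

0.3571


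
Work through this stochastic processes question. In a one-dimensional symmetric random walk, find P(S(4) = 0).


P(S(4) = 0) = C(4,2) / 4^2
= 6 / 16
= 0.3750

0.3750


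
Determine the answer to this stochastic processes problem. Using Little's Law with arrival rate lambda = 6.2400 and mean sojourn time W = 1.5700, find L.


Little's Law: L = lambda * W
= 6.2400 * 1.5700
= 9.7968

9.7968


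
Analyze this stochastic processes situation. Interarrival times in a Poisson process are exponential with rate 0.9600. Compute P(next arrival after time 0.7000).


P(X > t) = exp(-lambda * t)
= exp(-0.9600 * 0.7000)
= exp(-0.6720) = 0.5107

0.5107


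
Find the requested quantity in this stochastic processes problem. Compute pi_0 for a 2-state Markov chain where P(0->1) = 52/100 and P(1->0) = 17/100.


Stationary distribution: pi_0 = p10/(p01+p10), pi_1 = p01/(p01+p10)
p01 = 0.5200, p10 = 0.1700
pi_0 = 0.2464

0.2464


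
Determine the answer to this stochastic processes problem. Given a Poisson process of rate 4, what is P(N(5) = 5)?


P(N(t)=k) = (lambda*t)^k * exp(-lambda*t) / k!
lambda*t = 20
= 20^5 * exp(-20) / 5!
= 3200000 * 2.0612e-09 / 120
= 5.4964e-05

5.4964e-05


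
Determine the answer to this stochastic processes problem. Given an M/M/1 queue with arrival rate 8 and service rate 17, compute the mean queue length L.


rho = 8/17 = 0.4706
L = rho/(1-rho)
= 0.4706/0.5294
= 0.8889

0.8889


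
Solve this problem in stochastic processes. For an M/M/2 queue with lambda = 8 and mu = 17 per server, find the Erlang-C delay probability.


a = lambda/mu = 0.4706
rho = a/c = 0.2353
Erlang-C formula applied:
C(c,a) = 0.0896

0.0896


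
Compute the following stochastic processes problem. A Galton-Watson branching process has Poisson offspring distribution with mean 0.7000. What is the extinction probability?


Since mu = 0.7000 <= 1, extinction probability = 1.

1.0000


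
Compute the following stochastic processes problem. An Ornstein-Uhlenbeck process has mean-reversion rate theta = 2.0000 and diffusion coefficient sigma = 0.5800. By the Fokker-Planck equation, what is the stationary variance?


Stationary variance = sigma^2 / (2*theta)
= 0.5800^2 / (2*2.0000)
= 0.3364 / 4.0000
= 0.0841

0.0841


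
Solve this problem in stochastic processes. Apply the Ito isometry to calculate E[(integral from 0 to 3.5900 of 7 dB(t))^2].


By Ito isometry: E[(int f dB)^2] = int f^2 dt
= 7^2 * 3.5900
= 49 * 3.5900 = 175.9100

175.9100


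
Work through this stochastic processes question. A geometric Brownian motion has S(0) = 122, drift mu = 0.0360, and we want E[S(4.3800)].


E[S(t)] = S(0) * exp(mu * t)
= 122 * exp(0.0360 * 4.3800)
= 122 * 1.1708
= 142.8366

142.8366


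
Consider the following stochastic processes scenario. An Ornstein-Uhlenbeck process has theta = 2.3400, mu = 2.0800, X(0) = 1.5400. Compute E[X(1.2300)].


E[X(t)] = mu + (X(0) - mu)*exp(-theta*t)
= 2.0800 + (1.5400 - 2.0800)*exp(-2.3400*1.2300)
= 2.0800 + -0.5400 * 0.0562
= 2.0496

2.0496


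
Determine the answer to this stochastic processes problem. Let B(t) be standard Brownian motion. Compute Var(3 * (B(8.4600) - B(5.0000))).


Var(alpha*(B(t)-B(s))) = alpha^2 * (t-s)
= 3^2 * (8.4600 - 5.0000)
= 9 * 3.4600
= 31.1400

31.1400


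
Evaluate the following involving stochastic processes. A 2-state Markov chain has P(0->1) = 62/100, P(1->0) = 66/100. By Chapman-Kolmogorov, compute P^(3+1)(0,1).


P^4 = P^3 * P^1
Computing via matrix multiplication of the transition matrix.
Entry (0,1) of P^4 = 0.4814

0.4814


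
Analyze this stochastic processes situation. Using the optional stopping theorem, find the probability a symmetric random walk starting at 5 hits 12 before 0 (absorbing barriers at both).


By optional stopping theorem: E(M at tau) = M(0) = 5
P(hit 12)*12 + P(hit 0)*0 = 5
P(hit 12) = (5 - 0)/(12 - 0) = 5/12 = 0.4167

0.4167


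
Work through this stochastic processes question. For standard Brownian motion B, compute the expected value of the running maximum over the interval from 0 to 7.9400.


E(max B(s)) = sqrt(2t/pi)
= sqrt(2*7.9400/pi)
= sqrt(5.0548)
= 2.2483

2.2483


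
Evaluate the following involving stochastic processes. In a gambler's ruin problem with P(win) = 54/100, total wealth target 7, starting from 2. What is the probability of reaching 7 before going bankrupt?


Gambler's ruin formula:
r = q/p = 0.4600/0.5400 = 0.8519
P(win) = (1 - r^i)/(1 - r^N)
= (1 - 0.8519^2)/(1 - 0.8519^7)
= 0.4067

0.4067


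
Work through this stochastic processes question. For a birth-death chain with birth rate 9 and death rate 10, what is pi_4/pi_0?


For birth-death process, pi_n/pi_0 = (lambda/mu)^n
= (9/10)^4
= 0.6561

0.6561


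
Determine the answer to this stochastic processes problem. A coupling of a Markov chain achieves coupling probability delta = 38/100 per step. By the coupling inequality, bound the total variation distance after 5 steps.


TV distance bound <= (1-delta)^n
= (1 - 0.3800)^5
= 0.6200^5
= 0.0916

0.0916


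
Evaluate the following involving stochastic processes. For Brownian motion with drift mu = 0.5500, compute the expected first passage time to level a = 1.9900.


Expected first passage time = a/mu
= 1.9900/0.5500
= 3.6182

3.6182


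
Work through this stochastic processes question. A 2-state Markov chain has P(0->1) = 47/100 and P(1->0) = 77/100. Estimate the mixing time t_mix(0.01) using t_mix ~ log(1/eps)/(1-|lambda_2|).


lambda_2 = |1 - p01 - p10| = |1 - 0.4700 - 0.7700| = 0.2400
t_mix ~ log(1/eps)/(1 - |lambda_2|)
= log(100)/(1 - 0.2400) = 4.6052/0.7600
= 6.0594

6.0594


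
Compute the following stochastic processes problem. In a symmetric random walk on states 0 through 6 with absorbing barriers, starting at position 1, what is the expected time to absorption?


For symmetric RW on 0,...,N with absorbing barriers, E(i) = i*(N-i)
E(1) = 1 * 5 = 5

5


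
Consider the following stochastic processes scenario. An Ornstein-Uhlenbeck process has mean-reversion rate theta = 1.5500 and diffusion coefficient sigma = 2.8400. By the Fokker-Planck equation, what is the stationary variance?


Stationary variance = sigma^2 / (2*theta)
= 2.8400^2 / (2*1.5500)
= 8.0656 / 3.1000
= 2.6018

2.6018


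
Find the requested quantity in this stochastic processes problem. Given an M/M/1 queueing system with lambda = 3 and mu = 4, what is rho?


rho = lambda/mu
= 3/4
= 0.7500

0.7500


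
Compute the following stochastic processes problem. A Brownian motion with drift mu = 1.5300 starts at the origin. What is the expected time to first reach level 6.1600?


Expected first passage time = a/mu
= 6.1600/1.5300
= 4.0261

4.0261


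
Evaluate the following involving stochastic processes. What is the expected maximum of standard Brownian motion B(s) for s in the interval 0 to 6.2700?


E(max B(s)) = sqrt(2t/pi)
= sqrt(2*6.2700/pi)
= sqrt(3.9916)
= 1.9979

1.9979


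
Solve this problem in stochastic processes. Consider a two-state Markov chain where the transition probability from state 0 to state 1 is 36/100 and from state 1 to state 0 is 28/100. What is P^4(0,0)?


Computing P^4 by matrix multiplication.
P = [[0.6400, 0.3600], [0.2800, 0.7200]]
After raising P to the power 4:
P^4(0,0) = 0.4469

0.4469


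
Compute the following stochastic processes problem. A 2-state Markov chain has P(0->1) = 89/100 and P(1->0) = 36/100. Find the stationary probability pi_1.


Stationary distribution: pi_0 = p10/(p01+p10), pi_1 = p01/(p01+p10)
p01 = 0.8900, p10 = 0.3600
pi_1 = 0.7120

0.7120


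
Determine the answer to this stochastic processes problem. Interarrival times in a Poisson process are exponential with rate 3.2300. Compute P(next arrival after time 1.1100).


P(X > t) = exp(-lambda * t)
= exp(-3.2300 * 1.1100)
= exp(-3.5853) = 0.0277

0.0277


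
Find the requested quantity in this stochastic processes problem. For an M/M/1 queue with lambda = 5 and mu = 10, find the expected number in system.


rho = 5/10 = 0.5000
L = rho/(1-rho)
= 0.5000/0.5000
= 1.0000

1.0000


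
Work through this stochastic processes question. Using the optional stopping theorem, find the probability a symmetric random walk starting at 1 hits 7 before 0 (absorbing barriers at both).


By optional stopping theorem: E(M at tau) = M(0) = 1
P(hit 7)*7 + P(hit 0)*0 = 1
P(hit 7) = (1 - 0)/(7 - 0) = 1/7 = 0.1429

0.1429


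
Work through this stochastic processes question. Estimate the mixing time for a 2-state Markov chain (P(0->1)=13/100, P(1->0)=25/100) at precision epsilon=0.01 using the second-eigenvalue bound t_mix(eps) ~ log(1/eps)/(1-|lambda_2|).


lambda_2 = |1 - p01 - p10| = |1 - 0.1300 - 0.2500| = 0.6200
t_mix ~ log(1/eps)/(1 - |lambda_2|)
= log(100)/(1 - 0.6200) = 4.6052/0.3800
= 12.1189

12.1189


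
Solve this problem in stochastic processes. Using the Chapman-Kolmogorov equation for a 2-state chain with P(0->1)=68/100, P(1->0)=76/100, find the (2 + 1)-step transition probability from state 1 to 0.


P^3 = P^2 * P^1
Computing via matrix multiplication of the transition matrix.
Entry (1,0) of P^3 = 0.5727

0.5727


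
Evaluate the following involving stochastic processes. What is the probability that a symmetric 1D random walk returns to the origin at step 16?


P(S(16) = 0) = C(16,8) / 4^8
= 12870 / 65536
= 0.1964

0.1964


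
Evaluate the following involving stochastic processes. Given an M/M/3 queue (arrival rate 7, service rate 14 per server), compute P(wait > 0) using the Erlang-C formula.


a = lambda/mu = 0.5000
rho = a/c = 0.1667
Erlang-C formula applied:
C(c,a) = 0.0152

0.0152


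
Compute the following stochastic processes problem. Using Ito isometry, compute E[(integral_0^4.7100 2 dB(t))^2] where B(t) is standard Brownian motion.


By Ito isometry: E[(int f dB)^2] = int f^2 dt
= 2^2 * 4.7100
= 4 * 4.7100 = 18.8400

18.8400


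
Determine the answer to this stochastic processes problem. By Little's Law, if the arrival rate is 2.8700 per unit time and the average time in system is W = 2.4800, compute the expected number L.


Little's Law: L = lambda * W
= 2.8700 * 2.4800
= 7.1176

7.1176


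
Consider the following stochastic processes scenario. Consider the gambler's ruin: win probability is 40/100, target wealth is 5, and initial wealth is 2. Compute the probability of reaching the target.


Gambler's ruin formula:
r = q/p = 0.6000/0.4000 = 1.5000
P(win) = (1 - r^i)/(1 - r^N)
= (1 - 1.5000^2)/(1 - 1.5000^5)
= 0.1896

0.1896


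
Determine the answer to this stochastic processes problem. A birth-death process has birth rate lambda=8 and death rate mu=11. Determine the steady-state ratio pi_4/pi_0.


For birth-death process, pi_n/pi_0 = (lambda/mu)^n
= (8/11)^4
= 0.2798

0.2798


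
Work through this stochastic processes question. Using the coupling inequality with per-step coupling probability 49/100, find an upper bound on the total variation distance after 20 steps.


TV distance bound <= (1-delta)^n
= (1 - 0.4900)^20
= 0.5100^20
= 1.4171e-06

1.4171e-06


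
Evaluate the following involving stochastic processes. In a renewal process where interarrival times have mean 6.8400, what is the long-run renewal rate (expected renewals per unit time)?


Long-run renewal rate = 1/E(X)
= 1/6.8400
= 0.1462

0.1462


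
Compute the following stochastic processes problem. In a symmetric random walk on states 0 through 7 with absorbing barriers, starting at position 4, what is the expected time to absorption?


For symmetric RW on 0,...,N with absorbing barriers, E(i) = i*(N-i)
E(4) = 4 * 3 = 12

12


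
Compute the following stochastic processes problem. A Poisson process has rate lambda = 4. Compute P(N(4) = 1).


P(N(t)=k) = (lambda*t)^k * exp(-lambda*t) / k!
lambda*t = 16
= 16^1 * exp(-16) / 1!
= 16 * 1.1254e-07 / 1
= 1.8006e-06

1.8006e-06


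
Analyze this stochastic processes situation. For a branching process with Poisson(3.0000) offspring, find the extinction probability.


Since mu = 3.0000 > 1, extinction prob q < 1.
Solve s = exp(mu*(s-1)) iteratively.
q = 0.0595

0.0595


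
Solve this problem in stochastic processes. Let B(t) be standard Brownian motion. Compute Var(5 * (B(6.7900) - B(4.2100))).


Var(alpha*(B(t)-B(s))) = alpha^2 * (t-s)
= 5^2 * (6.7900 - 4.2100)
= 25 * 2.5800
= 64.5000

64.5000


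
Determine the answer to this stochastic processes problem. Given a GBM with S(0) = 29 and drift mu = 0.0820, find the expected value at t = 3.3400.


E[S(t)] = S(0) * exp(mu * t)
= 29 * exp(0.0820 * 3.3400)
= 29 * 1.3151
= 38.1367

38.1367


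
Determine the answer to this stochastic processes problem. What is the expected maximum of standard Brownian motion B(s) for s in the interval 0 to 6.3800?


E(max B(s)) = sqrt(2t/pi)
= sqrt(2*6.3800/pi)
= sqrt(4.0616)
= 2.0153

2.0153


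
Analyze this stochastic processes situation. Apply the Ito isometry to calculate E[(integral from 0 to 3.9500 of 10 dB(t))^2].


By Ito isometry: E[(int f dB)^2] = int f^2 dt
= 10^2 * 3.9500
= 100 * 3.9500 = 395.0000

395.0000


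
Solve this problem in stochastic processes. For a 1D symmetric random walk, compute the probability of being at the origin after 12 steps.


P(S(12) = 0) = C(12,6) / 4^6
= 924 / 4096
= 0.2256

0.2256


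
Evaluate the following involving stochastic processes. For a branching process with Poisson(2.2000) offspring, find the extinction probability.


Since mu = 2.2000 > 1, extinction prob q < 1.
Solve s = exp(mu*(s-1)) iteratively.
q = 0.1563

0.1563


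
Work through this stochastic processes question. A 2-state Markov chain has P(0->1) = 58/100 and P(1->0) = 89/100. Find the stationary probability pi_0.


Stationary distribution: pi_0 = p10/(p01+p10), pi_1 = p01/(p01+p10)
p01 = 0.5800, p10 = 0.8900
pi_0 = 0.6054

0.6054


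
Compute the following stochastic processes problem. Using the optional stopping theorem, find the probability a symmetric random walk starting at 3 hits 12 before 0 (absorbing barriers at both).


By optional stopping theorem: E(M at tau) = M(0) = 3
P(hit 12)*12 + P(hit 0)*0 = 3
P(hit 12) = (3 - 0)/(12 - 0) = 1/4 = 0.2500

0.2500


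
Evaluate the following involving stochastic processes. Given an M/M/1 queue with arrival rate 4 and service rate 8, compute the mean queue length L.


rho = 4/8 = 0.5000
L = rho/(1-rho)
= 0.5000/0.5000
= 1.0000

1.0000


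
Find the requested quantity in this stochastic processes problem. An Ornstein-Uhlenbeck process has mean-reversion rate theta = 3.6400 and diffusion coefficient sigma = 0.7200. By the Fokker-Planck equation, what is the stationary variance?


Stationary variance = sigma^2 / (2*theta)
= 0.7200^2 / (2*3.6400)
= 0.5184 / 7.2800
= 0.0712

0.0712


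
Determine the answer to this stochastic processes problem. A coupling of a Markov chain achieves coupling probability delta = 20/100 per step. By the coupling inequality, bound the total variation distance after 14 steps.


TV distance bound <= (1-delta)^n
= (1 - 0.2000)^14
= 0.8000^14
= 0.0440

0.0440


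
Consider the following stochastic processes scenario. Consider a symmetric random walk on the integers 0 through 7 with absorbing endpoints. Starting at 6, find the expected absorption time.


For symmetric RW on 0,...,N with absorbing barriers, E(i) = i*(N-i)
E(6) = 6 * 1 = 6

6


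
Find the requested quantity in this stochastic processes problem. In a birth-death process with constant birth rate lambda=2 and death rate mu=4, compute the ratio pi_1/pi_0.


For birth-death process, pi_n/pi_0 = (lambda/mu)^n
= (2/4)^1
= 0.5000

0.5000


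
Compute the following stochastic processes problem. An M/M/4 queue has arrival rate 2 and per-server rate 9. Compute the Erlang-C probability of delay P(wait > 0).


a = lambda/mu = 0.2222
rho = a/c = 0.0556
Erlang-C formula applied:
C(c,a) = 8.6149e-05

8.6149e-05


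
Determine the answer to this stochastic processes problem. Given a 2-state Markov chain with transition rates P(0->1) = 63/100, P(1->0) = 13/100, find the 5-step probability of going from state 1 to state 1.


Computing P^5 by matrix multiplication.
P = [[0.3700, 0.6300], [0.1300, 0.8700]]
After raising P to the power 5:
P^5(1,1) = 0.8291

0.8291


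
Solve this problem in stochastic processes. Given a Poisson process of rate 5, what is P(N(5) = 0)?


P(N(t)=k) = (lambda*t)^k * exp(-lambda*t) / k!
lambda*t = 25
= 25^0 * exp(-25) / 0!
= 1 * 1.3888e-11 / 1
= 1.3888e-11

1.3888e-11


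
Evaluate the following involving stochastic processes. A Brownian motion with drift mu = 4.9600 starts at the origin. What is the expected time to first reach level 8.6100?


Expected first passage time = a/mu
= 8.6100/4.9600
= 1.7359

1.7359


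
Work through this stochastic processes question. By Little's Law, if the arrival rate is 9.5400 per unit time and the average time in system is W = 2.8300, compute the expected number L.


Little's Law: L = lambda * W
= 9.5400 * 2.8300
= 26.9982

26.9982


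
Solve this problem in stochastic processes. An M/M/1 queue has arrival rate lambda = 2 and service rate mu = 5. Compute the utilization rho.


rho = lambda/mu
= 2/5
= 0.4000

0.4000


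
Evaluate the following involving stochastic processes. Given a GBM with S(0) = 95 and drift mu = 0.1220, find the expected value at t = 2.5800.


E[S(t)] = S(0) * exp(mu * t)
= 95 * exp(0.1220 * 2.5800)
= 95 * 1.3699
= 130.1434

130.1434


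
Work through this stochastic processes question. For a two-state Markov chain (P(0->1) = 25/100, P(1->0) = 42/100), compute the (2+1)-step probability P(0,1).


P^3 = P^2 * P^1
Computing via matrix multiplication of the transition matrix.
Entry (0,1) of P^3 = 0.3597

0.3597


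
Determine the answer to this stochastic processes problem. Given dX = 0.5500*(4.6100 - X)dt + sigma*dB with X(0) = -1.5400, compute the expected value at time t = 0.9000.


E[X(t)] = mu + (X(0) - mu)*exp(-theta*t)
= 4.6100 + (-1.5400 - 4.6100)*exp(-0.5500*0.9000)
= 4.6100 + -6.1500 * 0.6096
= 0.8611

0.8611


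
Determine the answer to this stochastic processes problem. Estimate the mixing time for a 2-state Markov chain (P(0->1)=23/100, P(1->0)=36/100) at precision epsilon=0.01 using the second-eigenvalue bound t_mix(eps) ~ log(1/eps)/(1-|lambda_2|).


lambda_2 = |1 - p01 - p10| = |1 - 0.2300 - 0.3600| = 0.4100
t_mix ~ log(1/eps)/(1 - |lambda_2|)
= log(100)/(1 - 0.4100) = 4.6052/0.5900
= 7.8054

7.8054


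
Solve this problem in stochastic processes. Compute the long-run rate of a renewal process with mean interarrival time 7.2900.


Long-run renewal rate = 1/E(X)
= 1/7.2900
= 0.1372

0.1372


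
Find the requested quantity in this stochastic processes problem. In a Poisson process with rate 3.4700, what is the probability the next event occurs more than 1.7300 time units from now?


P(X > t) = exp(-lambda * t)
= exp(-3.4700 * 1.7300)
= exp(-6.0031) = 0.0025

0.0025


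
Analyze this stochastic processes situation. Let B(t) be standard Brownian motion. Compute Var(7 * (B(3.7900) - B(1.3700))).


Var(alpha*(B(t)-B(s))) = alpha^2 * (t-s)
= 7^2 * (3.7900 - 1.3700)
= 49 * 2.4200
= 118.5800

118.5800


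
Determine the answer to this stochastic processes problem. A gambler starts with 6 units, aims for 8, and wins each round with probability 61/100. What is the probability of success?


Gambler's ruin formula:
r = q/p = 0.3900/0.6100 = 0.6393
P(win) = (1 - r^i)/(1 - r^N)
= (1 - 0.6393^6)/(1 - 0.6393^8)
= 0.9585

0.9585


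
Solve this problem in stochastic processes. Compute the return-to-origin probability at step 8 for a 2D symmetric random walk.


P = C(8,4)^2 / 4^8
= 70^2 / 65536
= 4900 / 65536
= 0.0748

0.0748


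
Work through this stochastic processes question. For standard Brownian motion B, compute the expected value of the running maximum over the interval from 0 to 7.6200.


E(max B(s)) = sqrt(2t/pi)
= sqrt(2*7.6200/pi)
= sqrt(4.8510)
= 2.2025

2.2025


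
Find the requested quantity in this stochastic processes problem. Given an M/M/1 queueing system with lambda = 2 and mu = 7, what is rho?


rho = lambda/mu
= 2/7
= 0.2857

0.2857


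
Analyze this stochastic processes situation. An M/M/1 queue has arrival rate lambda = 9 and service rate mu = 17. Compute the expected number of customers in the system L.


rho = 9/17 = 0.5294
L = rho/(1-rho)
= 0.5294/0.4706
= 1.1250

1.1250


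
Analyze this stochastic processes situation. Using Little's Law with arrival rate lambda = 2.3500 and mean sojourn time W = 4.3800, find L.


Little's Law: L = lambda * W
= 2.3500 * 4.3800
= 10.2930

10.2930


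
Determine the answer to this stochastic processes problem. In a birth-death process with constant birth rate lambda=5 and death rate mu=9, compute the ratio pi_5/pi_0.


For birth-death process, pi_n/pi_0 = (lambda/mu)^n
= (5/9)^5
= 0.0529

0.0529


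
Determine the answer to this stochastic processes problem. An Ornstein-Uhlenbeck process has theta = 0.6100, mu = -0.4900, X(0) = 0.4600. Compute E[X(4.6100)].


E[X(t)] = mu + (X(0) - mu)*exp(-theta*t)
= -0.4900 + (0.4600 - -0.4900)*exp(-0.6100*4.6100)
= -0.4900 + 0.9500 * 0.0601
= -0.4329

-0.4329


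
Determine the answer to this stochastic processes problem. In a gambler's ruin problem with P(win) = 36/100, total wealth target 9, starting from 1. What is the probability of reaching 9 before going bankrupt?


Gambler's ruin formula:
r = q/p = 0.6400/0.3600 = 1.7778
P(win) = (1 - r^i)/(1 - r^N)
= (1 - 1.7778^1)/(1 - 1.7778^9)
= 0.0044

0.0044
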